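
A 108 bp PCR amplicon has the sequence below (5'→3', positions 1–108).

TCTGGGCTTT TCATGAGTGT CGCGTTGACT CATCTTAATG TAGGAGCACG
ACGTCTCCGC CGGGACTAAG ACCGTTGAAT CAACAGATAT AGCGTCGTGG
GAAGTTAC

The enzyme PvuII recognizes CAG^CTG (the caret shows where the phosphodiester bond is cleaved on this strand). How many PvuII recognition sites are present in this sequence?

0

No occurrence of CAGCTG is present in the sequence.
PvuII does not cut: 0 sites.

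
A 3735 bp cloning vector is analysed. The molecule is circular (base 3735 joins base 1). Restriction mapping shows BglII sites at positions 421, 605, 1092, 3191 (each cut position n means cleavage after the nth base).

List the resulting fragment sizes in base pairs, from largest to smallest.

2099, 965, 487, 184 bp

Circular molecule, 4 cuts → 4 fragments:
  605 − 421 = 184 bp
  1092 − 605 = 487 bp
  3191 − 1092 = 2099 bp
  wrap: 3735 − 3191 + 421 = 965 bp
Sorted largest to smallest: 2099, 965, 487, 184 bp.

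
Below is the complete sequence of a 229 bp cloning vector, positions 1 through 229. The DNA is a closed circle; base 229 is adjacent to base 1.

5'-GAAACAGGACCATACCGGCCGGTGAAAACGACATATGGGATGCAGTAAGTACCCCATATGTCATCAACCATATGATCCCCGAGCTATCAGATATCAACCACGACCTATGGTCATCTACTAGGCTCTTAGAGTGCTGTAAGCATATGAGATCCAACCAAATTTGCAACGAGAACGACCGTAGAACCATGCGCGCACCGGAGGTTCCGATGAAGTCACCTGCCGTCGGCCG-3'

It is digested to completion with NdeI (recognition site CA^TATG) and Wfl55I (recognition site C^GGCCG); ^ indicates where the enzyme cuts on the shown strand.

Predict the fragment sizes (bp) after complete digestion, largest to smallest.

82, 72, 23, 21, 17, 14 bp

NdeI sites (CATATG) start at positions 32, 55, 69, 141.
NdeI cuts after base 2 of each site, so after positions 33, 56, 70, 142.
Wfl55I sites (CGGCCG) start at positions 16, 224.
Wfl55I cuts after the first base of each site, so after positions 16, 224.
Combined cut positions: 16, 33, 56, 70, 142, 224.
Circular molecule, 6 cuts → 6 fragments:
  17–33 → 17 bp
  34–56 → 23 bp
  57–70 → 14 bp
  71–142 → 72 bp
  143–224 → 82 bp
  225–229 then 1–16 → 5 + 16 = 21 bp
Sorted largest to smallest: 82, 72, 23, 21, 17, 14 bp.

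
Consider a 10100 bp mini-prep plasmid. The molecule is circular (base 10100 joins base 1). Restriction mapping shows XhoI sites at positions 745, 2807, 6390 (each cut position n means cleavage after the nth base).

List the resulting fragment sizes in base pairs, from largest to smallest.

Circular molecule, 3 cuts → 3 fragments:
  2807 − 745 = 2062 bp
  6390 − 2807 = 3583 bp
  wrap: 10100 − 6390 + 745 = 4455 bp
Sorted largest to smallest: 4455, 3583, 2062 bp.

4455, 3583, 2062 bp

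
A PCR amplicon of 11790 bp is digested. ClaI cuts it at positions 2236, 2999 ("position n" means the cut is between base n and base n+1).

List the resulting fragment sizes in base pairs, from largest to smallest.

8791, 2236, 763 bp

Linear molecule, 2 cuts → 3 fragments:
  2236 − 0 = 2236 bp
  2999 − 2236 = 763 bp
  11790 − 2999 = 8791 bp
Sorted largest to smallest: 8791, 2236, 763 bp.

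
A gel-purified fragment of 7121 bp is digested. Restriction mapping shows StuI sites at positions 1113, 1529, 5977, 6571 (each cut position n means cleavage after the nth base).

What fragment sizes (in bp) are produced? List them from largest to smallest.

4448, 1113, 594, 550, 416 bp

Linear molecule, 4 cuts → 5 fragments:
  1113 − 0 = 1113 bp
  1529 − 1113 = 416 bp
  5977 − 1529 = 4448 bp
  6571 − 5977 = 594 bp
  7121 − 6571 = 550 bp
Sorted largest to smallest: 4448, 1113, 594, 550, 416 bp.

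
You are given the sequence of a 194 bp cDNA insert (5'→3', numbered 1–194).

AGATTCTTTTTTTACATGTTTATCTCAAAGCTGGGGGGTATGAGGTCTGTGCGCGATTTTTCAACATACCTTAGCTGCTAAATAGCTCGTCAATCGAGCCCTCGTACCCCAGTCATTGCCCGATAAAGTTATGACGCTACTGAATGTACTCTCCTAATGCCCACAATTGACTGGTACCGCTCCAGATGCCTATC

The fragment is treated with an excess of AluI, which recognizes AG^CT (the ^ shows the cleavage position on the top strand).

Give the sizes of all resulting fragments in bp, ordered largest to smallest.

AluI sites (AGCT) start at positions 29, 73, 84.
AluI cuts after base 2 of each site, so after positions 30, 74, 85.
Linear molecule, 3 cuts → 4 fragments:
  1–30 → 30 bp
  31–74 → 44 bp
  75–85 → 11 bp
  86–194 → 109 bp
Sorted largest to smallest: 109, 44, 30, 11 bp.

109, 44, 30, 11 bp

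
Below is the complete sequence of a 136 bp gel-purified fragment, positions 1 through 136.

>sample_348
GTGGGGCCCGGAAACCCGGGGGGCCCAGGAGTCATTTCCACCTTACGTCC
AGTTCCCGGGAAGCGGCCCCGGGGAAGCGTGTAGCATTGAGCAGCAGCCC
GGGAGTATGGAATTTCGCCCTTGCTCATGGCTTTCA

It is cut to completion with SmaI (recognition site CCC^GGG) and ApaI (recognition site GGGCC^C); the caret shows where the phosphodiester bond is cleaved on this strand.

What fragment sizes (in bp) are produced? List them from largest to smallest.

SmaI sites (CCCGGG) start at positions 15, 55, 68, 98.
SmaI cuts after base 3 of each site, so after positions 17, 57, 70, 100.
ApaI sites (GGGCCC) start at positions 4, 21.
ApaI cuts after base 5 of each site (before the last base), so after positions 8, 25.
Combined cut positions: 8, 17, 25, 57, 70, 100.
Linear molecule, 6 cuts → 7 fragments:
  1–8 → 8 bp
  9–17 → 9 bp
  18–25 → 8 bp
  26–57 → 32 bp
  58–70 → 13 bp
  71–100 → 30 bp
  101–136 → 36 bp
Sorted largest to smallest: 36, 32, 30, 13, 9, 8, 8 bp.

36, 32, 30, 13, 9, 8, 8 bp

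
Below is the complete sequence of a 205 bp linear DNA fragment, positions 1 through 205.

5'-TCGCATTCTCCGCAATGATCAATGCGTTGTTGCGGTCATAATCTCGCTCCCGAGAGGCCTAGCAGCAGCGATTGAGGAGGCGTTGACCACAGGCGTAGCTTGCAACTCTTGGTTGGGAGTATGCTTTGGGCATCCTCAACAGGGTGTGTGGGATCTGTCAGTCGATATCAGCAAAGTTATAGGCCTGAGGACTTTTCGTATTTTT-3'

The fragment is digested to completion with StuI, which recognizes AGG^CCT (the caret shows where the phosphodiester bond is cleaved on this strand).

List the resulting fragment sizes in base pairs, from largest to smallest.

StuI sites (AGGCCT) start at positions 55, 181.
StuI cuts after base 3 of each site, so after positions 57, 183.
Linear molecule, 2 cuts → 3 fragments:
  1–57 → 57 bp
  58–183 → 126 bp
  184–205 → 22 bp
Sorted largest to smallest: 126, 57, 22 bp.

126, 57, 22 bp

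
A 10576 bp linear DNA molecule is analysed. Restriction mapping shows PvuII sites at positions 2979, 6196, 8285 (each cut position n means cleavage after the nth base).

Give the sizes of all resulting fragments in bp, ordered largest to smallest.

3217, 2979, 2291, 2089 bp

Linear molecule, 3 cuts → 4 fragments:
  2979 − 0 = 2979 bp
  6196 − 2979 = 3217 bp
  8285 − 6196 = 2089 bp
  10576 − 8285 = 2291 bp
Sorted largest to smallest: 3217, 2979, 2291, 2089 bp.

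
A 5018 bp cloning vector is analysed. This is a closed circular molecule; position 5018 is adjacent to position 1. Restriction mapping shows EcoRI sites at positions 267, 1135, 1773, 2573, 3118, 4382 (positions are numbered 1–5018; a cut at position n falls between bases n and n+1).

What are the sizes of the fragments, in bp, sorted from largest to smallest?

Circular molecule, 6 cuts → 6 fragments:
  1135 − 267 = 868 bp
  1773 − 1135 = 638 bp
  2573 − 1773 = 800 bp
  3118 − 2573 = 545 bp
  4382 − 3118 = 1264 bp
  wrap: 5018 − 4382 + 267 = 903 bp
Sorted largest to smallest: 1264, 903, 868, 800, 638, 545 bp.

1264, 903, 868, 800, 638, 545 bp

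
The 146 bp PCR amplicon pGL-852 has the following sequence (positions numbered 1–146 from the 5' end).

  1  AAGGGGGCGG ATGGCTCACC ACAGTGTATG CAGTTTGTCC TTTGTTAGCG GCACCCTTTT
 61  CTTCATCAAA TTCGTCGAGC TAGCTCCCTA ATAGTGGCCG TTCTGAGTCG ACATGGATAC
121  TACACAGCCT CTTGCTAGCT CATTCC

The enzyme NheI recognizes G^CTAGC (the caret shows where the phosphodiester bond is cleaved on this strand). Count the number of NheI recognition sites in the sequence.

GCTAGC occurs starting at positions 79, 134.
NheI cuts at 2 sites.

2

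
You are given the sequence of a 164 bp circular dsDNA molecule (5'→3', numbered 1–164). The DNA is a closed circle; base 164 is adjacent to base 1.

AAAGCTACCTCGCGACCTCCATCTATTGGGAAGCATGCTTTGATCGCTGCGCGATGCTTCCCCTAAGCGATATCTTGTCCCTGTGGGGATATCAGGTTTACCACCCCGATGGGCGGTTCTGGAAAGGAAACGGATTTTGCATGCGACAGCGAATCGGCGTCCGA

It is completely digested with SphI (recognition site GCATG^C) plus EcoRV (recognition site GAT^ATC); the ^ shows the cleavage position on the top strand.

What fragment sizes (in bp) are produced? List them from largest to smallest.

SphI sites (GCATGC) start at positions 33, 139.
SphI cuts after base 5 of each site (before the last base), so after positions 37, 143.
EcoRV sites (GATATC) start at positions 69, 88.
EcoRV cuts after base 3 of each site, so after positions 71, 90.
Combined cut positions: 37, 71, 90, 143.
Circular molecule, 4 cuts → 4 fragments:
  38–71 → 34 bp
  72–90 → 19 bp
  91–143 → 53 bp
  144–164 then 1–37 → 21 + 37 = 58 bp
Sorted largest to smallest: 58, 53, 34, 19 bp.

58, 53, 34, 19 bp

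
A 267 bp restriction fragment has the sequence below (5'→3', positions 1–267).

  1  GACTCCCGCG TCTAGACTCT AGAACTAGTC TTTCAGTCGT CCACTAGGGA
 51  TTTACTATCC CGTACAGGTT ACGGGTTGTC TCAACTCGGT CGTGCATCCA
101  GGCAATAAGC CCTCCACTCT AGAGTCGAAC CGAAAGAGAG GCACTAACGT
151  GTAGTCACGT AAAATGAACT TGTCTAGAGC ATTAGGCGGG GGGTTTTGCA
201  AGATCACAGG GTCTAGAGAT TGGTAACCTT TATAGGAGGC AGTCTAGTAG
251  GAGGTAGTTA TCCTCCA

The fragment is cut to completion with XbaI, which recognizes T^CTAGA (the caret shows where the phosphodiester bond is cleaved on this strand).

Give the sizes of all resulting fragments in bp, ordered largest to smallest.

XbaI sites (TCTAGA) start at positions 11, 18, 118, 173, 212.
XbaI cuts after the first base of each site, so after positions 11, 18, 118, 173, 212.
Linear molecule, 5 cuts → 6 fragments:
  1–11 → 11 bp
  12–18 → 7 bp
  19–118 → 100 bp
  119–173 → 55 bp
  174–212 → 39 bp
  213–267 → 55 bp
Sorted largest to smallest: 100, 55, 55, 39, 11, 7 bp.

100, 55, 55, 39, 11, 7 bp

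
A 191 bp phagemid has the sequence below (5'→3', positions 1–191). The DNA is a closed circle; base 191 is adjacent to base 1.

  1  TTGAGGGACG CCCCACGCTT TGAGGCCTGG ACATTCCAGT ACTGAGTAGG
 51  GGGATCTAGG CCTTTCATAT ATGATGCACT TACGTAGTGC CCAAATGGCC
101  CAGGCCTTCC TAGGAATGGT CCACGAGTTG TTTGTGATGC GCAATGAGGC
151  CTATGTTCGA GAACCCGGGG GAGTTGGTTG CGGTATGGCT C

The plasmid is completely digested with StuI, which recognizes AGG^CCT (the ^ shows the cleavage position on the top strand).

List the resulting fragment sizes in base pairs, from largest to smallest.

StuI sites (AGGCCT) start at positions 23, 58, 102, 147.
StuI cuts after base 3 of each site, so after positions 25, 60, 104, 149.
Circular molecule, 4 cuts → 4 fragments:
  26–60 → 35 bp
  61–104 → 44 bp
  105–149 → 45 bp
  150–191 then 1–25 → 42 + 25 = 67 bp
Sorted largest to smallest: 67, 45, 44, 35 bp.

67, 45, 44, 35 bp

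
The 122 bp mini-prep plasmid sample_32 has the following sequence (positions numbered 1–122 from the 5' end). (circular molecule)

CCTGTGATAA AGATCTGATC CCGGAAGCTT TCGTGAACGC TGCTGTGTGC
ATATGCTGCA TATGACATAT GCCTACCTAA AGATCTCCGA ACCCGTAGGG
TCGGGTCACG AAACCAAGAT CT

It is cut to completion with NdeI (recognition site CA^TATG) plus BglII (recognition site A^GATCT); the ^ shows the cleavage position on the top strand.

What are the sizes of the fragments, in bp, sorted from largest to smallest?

40, 36, 16, 14, 9, 7 bp

NdeI sites (CATATG) start at positions 50, 59, 66.
NdeI cuts after base 2 of each site, so after positions 51, 60, 67.
BglII sites (AGATCT) start at positions 11, 81, 117.
BglII cuts after the first base of each site, so after positions 11, 81, 117.
Combined cut positions: 11, 51, 60, 67, 81, 117.
Circular molecule, 6 cuts → 6 fragments:
  12–51 → 40 bp
  52–60 → 9 bp
  61–67 → 7 bp
  68–81 → 14 bp
  82–117 → 36 bp
  118–122 then 1–11 → 5 + 11 = 16 bp
Sorted largest to smallest: 40, 36, 16, 14, 9, 7 bp.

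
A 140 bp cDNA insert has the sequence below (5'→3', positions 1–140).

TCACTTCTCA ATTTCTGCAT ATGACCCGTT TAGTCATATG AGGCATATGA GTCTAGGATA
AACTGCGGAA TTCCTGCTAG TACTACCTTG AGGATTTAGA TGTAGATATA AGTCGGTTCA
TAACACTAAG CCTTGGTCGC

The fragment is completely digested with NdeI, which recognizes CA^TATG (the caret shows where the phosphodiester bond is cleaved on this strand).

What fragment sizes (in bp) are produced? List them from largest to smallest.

NdeI sites (CATATG) start at positions 18, 35, 44.
NdeI cuts after base 2 of each site, so after positions 19, 36, 45.
Linear molecule, 3 cuts → 4 fragments:
  1–19 → 19 bp
  20–36 → 17 bp
  37–45 → 9 bp
  46–140 → 95 bp
Sorted largest to smallest: 95, 19, 17, 9 bp.

95, 19, 17, 9 bp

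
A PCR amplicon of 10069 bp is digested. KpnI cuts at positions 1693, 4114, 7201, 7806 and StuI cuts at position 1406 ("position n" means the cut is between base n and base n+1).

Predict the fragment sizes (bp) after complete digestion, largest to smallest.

Combined cut positions (sorted): 1406, 1693, 4114, 7201, 7806.
Linear molecule, 5 cuts → 6 fragments:
  1406 − 0 = 1406 bp
  1693 − 1406 = 287 bp
  4114 − 1693 = 2421 bp
  7201 − 4114 = 3087 bp
  7806 − 7201 = 605 bp
  10069 − 7806 = 2263 bp
Sorted largest to smallest: 3087, 2421, 2263, 1406, 605, 287 bp.

3087, 2421, 2263, 1406, 605, 287 bp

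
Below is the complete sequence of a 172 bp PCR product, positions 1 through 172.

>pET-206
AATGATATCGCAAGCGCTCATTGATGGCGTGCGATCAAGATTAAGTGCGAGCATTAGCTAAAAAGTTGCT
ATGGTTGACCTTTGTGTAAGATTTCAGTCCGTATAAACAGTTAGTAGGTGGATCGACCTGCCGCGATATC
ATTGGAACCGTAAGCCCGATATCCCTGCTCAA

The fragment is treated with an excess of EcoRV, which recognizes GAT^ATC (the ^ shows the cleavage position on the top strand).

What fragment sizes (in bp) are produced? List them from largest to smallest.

131, 23, 12, 6 bp

EcoRV sites (GATATC) start at positions 4, 135, 158.
EcoRV cuts after base 3 of each site, so after positions 6, 137, 160.
Linear molecule, 3 cuts → 4 fragments:
  1–6 → 6 bp
  7–137 → 131 bp
  138–160 → 23 bp
  161–172 → 12 bp
Sorted largest to smallest: 131, 23, 12, 6 bp.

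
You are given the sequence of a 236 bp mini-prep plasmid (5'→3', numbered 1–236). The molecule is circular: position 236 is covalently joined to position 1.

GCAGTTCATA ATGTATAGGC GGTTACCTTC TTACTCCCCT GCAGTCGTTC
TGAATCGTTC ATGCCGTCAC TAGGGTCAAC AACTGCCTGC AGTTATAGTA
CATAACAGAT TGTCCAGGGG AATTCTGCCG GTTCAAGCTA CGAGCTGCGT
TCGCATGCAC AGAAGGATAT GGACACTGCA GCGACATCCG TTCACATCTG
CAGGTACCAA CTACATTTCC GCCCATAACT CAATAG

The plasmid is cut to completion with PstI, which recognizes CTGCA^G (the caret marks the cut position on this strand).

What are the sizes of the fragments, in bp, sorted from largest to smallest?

89, 77, 48, 22 bp

PstI sites (CTGCAG) start at positions 39, 87, 176, 198.
PstI cuts after base 5 of each site (before the last base), so after positions 43, 91, 180, 202.
Circular molecule, 4 cuts → 4 fragments:
  44–91 → 48 bp
  92–180 → 89 bp
  181–202 → 22 bp
  203–236 then 1–43 → 34 + 43 = 77 bp
Sorted largest to smallest: 89, 77, 48, 22 bp.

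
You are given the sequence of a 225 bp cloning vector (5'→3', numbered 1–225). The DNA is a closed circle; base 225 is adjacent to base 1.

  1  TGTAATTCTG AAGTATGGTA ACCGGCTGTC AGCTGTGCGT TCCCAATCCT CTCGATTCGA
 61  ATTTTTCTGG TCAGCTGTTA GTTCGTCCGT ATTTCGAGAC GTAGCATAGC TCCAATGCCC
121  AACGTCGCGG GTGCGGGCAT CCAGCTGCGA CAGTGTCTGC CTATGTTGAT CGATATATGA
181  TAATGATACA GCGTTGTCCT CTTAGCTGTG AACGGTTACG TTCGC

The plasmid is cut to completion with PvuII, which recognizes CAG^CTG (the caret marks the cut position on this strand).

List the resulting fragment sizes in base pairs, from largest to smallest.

113, 70, 42 bp

PvuII sites (CAGCTG) start at positions 30, 72, 142.
PvuII cuts after base 3 of each site, so after positions 32, 74, 144.
Circular molecule, 3 cuts → 3 fragments:
  33–74 → 42 bp
  75–144 → 70 bp
  145–225 then 1–32 → 81 + 32 = 113 bp
Sorted largest to smallest: 113, 70, 42 bp.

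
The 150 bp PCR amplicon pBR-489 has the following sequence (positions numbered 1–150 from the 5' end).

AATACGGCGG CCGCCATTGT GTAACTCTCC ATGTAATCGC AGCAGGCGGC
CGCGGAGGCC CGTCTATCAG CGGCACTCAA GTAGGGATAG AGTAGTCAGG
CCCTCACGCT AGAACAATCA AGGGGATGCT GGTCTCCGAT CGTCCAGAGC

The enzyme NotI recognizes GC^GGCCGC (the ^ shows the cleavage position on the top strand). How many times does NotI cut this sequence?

GCGGCCGC occurs starting at positions 7, 46.
NotI cuts at 2 sites.

2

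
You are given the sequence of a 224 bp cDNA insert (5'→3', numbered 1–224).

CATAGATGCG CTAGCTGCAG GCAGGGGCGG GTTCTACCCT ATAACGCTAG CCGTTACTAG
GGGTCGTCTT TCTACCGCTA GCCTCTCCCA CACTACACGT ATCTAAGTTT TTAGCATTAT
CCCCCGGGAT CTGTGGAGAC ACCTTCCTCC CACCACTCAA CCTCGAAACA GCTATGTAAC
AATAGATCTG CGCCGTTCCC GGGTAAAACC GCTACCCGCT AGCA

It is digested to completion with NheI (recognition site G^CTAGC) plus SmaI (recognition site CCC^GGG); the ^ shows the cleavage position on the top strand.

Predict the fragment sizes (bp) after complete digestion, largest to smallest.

NheI sites (GCTAGC) start at positions 10, 46, 77, 218.
NheI cuts after the first base of each site, so after positions 10, 46, 77, 218.
SmaI sites (CCCGGG) start at positions 123, 198.
SmaI cuts after base 3 of each site, so after positions 125, 200.
Combined cut positions: 10, 46, 77, 125, 200, 218.
Linear molecule, 6 cuts → 7 fragments:
  1–10 → 10 bp
  11–46 → 36 bp
  47–77 → 31 bp
  78–125 → 48 bp
  126–200 → 75 bp
  201–218 → 18 bp
  219–224 → 6 bp
Sorted largest to smallest: 75, 48, 36, 31, 18, 10, 6 bp.

75, 48, 36, 31, 18, 10, 6 bp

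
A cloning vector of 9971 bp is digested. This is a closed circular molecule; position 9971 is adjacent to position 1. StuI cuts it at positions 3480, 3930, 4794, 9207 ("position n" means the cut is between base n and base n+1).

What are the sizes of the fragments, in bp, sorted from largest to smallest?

4413, 4244, 864, 450 bp

Circular molecule, 4 cuts → 4 fragments:
  3930 − 3480 = 450 bp
  4794 − 3930 = 864 bp
  9207 − 4794 = 4413 bp
  wrap: 9971 − 9207 + 3480 = 4244 bp
Sorted largest to smallest: 4413, 4244, 864, 450 bp.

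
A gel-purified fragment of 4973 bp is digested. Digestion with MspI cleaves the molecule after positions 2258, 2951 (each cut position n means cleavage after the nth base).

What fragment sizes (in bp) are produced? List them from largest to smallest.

Linear molecule, 2 cuts → 3 fragments:
  2258 − 0 = 2258 bp
  2951 − 2258 = 693 bp
  4973 − 2951 = 2022 bp
Sorted largest to smallest: 2258, 2022, 693 bp.

2258, 2022, 693 bp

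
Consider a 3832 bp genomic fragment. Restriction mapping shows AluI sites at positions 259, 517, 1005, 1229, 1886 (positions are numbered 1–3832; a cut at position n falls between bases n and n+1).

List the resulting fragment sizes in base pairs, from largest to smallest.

1946, 657, 488, 259, 258, 224 bp

Linear molecule, 5 cuts → 6 fragments:
  259 − 0 = 259 bp
  517 − 259 = 258 bp
  1005 − 517 = 488 bp
  1229 − 1005 = 224 bp
  1886 − 1229 = 657 bp
  3832 − 1886 = 1946 bp
Sorted largest to smallest: 1946, 657, 488, 259, 258, 224 bp.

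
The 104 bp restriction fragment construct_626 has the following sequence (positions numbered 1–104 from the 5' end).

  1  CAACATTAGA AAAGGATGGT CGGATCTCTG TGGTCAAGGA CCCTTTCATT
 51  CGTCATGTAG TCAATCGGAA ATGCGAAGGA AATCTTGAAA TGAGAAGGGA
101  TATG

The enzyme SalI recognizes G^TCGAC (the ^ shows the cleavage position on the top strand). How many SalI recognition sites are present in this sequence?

0

No occurrence of GTCGAC is present in the sequence.
SalI does not cut: 0 sites.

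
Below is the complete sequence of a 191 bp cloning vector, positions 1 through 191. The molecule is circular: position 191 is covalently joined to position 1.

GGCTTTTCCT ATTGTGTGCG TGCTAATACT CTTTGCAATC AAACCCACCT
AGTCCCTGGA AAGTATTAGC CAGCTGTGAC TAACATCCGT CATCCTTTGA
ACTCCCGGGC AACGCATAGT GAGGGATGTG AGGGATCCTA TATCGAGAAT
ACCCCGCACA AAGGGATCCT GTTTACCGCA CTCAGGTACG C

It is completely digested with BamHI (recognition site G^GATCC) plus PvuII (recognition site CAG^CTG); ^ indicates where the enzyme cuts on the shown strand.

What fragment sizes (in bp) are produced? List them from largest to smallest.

BamHI sites (GGATCC) start at positions 133, 164.
BamHI cuts after the first base of each site, so after positions 133, 164.
The PvuII site (CAGCTG) starts at position 71.
PvuII cuts after base 3 of each site, so after position 73.
Combined cut positions: 73, 133, 164.
Circular molecule, 3 cuts → 3 fragments:
  74–133 → 60 bp
  134–164 → 31 bp
  165–191 then 1–73 → 27 + 73 = 100 bp
Sorted largest to smallest: 100, 60, 31 bp.

100, 60, 31 bp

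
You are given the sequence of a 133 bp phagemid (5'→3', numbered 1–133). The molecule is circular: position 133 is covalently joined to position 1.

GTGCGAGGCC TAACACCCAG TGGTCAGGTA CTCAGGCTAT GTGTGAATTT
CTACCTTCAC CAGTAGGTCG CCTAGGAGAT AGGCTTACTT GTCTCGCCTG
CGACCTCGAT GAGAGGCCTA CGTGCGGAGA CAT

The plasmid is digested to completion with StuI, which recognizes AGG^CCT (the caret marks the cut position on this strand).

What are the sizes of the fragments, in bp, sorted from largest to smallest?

StuI sites (AGGCCT) start at positions 6, 114.
StuI cuts after base 3 of each site, so after positions 8, 116.
Circular molecule, 2 cuts → 2 fragments:
  9–116 → 108 bp
  117–133 then 1–8 → 17 + 8 = 25 bp
Sorted largest to smallest: 108, 25 bp.

108, 25 bp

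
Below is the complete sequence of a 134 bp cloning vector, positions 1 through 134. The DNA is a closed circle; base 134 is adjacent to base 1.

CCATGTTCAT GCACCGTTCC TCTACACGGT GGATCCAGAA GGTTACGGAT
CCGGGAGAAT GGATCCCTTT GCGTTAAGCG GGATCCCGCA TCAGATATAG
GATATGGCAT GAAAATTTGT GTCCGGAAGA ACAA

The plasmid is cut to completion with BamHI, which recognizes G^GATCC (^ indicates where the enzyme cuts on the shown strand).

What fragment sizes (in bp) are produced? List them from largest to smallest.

BamHI sites (GGATCC) start at positions 31, 47, 61, 81.
BamHI cuts after the first base of each site, so after positions 31, 47, 61, 81.
Circular molecule, 4 cuts → 4 fragments:
  32–47 → 16 bp
  48–61 → 14 bp
  62–81 → 20 bp
  82–134 then 1–31 → 53 + 31 = 84 bp
Sorted largest to smallest: 84, 20, 16, 14 bp.

84, 20, 16, 14 bp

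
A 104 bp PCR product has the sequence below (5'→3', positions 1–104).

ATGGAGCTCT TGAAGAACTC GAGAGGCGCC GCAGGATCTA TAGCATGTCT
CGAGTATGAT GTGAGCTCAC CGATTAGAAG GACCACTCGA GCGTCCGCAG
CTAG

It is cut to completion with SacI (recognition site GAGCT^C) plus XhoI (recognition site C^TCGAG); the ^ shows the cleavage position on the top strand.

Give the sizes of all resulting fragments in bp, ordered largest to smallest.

SacI sites (GAGCTC) start at positions 4, 63.
SacI cuts after base 5 of each site (before the last base), so after positions 8, 67.
XhoI sites (CTCGAG) start at positions 18, 49, 86.
XhoI cuts after the first base of each site, so after positions 18, 49, 86.
Combined cut positions: 8, 18, 49, 67, 86.
Linear molecule, 5 cuts → 6 fragments:
  1–8 → 8 bp
  9–18 → 10 bp
  19–49 → 31 bp
  50–67 → 18 bp
  68–86 → 19 bp
  87–104 → 18 bp
Sorted largest to smallest: 31, 19, 18, 18, 10, 8 bp.

31, 19, 18, 18, 10, 8 bp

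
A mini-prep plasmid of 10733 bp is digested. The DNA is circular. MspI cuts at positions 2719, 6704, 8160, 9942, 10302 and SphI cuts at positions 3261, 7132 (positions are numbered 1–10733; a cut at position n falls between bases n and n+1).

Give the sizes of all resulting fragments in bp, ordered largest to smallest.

Combined cut positions (sorted): 2719, 3261, 6704, 7132, 8160, 9942, 10302.
Circular molecule, 7 cuts → 7 fragments:
  3261 − 2719 = 542 bp
  6704 − 3261 = 3443 bp
  7132 − 6704 = 428 bp
  8160 − 7132 = 1028 bp
  9942 − 8160 = 1782 bp
  10302 − 9942 = 360 bp
  wrap: 10733 − 10302 + 2719 = 3150 bp
Sorted largest to smallest: 3443, 3150, 1782, 1028, 542, 428, 360 bp.

3443, 3150, 1782, 1028, 542, 428, 360 bp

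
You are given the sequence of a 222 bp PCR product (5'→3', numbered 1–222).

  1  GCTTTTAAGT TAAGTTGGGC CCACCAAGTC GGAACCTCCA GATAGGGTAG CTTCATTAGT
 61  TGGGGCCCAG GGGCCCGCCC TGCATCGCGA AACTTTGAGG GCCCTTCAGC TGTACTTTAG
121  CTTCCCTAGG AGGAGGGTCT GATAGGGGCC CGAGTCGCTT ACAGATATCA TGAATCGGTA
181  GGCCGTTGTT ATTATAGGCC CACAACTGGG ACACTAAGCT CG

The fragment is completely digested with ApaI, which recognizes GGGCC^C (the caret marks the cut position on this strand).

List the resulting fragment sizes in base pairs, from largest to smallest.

ApaI sites (GGGCCC) start at positions 17, 63, 71, 99, 146.
ApaI cuts after base 5 of each site (before the last base), so after positions 21, 67, 75, 103, 150.
Linear molecule, 5 cuts → 6 fragments:
  1–21 → 21 bp
  22–67 → 46 bp
  68–75 → 8 bp
  76–103 → 28 bp
  104–150 → 47 bp
  151–222 → 72 bp
Sorted largest to smallest: 72, 47, 46, 28, 21, 8 bp.

72, 47, 46, 28, 21, 8 bp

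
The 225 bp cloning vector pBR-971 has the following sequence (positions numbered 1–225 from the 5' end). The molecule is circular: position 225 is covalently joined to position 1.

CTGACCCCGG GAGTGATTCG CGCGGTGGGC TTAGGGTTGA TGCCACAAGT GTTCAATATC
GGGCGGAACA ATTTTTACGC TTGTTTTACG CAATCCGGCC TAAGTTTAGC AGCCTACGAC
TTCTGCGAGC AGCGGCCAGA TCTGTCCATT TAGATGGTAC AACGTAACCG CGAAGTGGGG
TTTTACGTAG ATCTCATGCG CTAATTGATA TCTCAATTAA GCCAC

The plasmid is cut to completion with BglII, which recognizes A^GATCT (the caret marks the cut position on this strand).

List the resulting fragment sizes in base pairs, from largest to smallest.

BglII sites (AGATCT) start at positions 138, 189.
BglII cuts after the first base of each site, so after positions 138, 189.
Circular molecule, 2 cuts → 2 fragments:
  139–189 → 51 bp
  190–225 then 1–138 → 36 + 138 = 174 bp
Sorted largest to smallest: 174, 51 bp.

174, 51 bp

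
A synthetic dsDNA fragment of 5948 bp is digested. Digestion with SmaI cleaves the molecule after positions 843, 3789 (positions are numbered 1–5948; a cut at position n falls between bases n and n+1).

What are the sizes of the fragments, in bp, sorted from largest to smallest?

2946, 2159, 843 bp

Linear molecule, 2 cuts → 3 fragments:
  843 − 0 = 843 bp
  3789 − 843 = 2946 bp
  5948 − 3789 = 2159 bp
Sorted largest to smallest: 2946, 2159, 843 bp.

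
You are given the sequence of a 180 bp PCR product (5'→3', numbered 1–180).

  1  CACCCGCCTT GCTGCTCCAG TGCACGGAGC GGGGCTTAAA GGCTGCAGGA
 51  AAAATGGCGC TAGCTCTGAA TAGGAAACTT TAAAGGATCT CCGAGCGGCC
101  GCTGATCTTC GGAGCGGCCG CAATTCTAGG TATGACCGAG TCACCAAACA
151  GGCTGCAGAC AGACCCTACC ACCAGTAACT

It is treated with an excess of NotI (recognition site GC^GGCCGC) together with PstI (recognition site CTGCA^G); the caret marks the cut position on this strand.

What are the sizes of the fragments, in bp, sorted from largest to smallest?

NotI sites (GCGGCCGC) start at positions 95, 114.
NotI cuts after base 2 of each site, so after positions 96, 115.
PstI sites (CTGCAG) start at positions 43, 153.
PstI cuts after base 5 of each site (before the last base), so after positions 47, 157.
Combined cut positions: 47, 96, 115, 157.
Linear molecule, 4 cuts → 5 fragments:
  1–47 → 47 bp
  48–96 → 49 bp
  97–115 → 19 bp
  116–157 → 42 bp
  158–180 → 23 bp
Sorted largest to smallest: 49, 47, 42, 23, 19 bp.

49, 47, 42, 23, 19 bp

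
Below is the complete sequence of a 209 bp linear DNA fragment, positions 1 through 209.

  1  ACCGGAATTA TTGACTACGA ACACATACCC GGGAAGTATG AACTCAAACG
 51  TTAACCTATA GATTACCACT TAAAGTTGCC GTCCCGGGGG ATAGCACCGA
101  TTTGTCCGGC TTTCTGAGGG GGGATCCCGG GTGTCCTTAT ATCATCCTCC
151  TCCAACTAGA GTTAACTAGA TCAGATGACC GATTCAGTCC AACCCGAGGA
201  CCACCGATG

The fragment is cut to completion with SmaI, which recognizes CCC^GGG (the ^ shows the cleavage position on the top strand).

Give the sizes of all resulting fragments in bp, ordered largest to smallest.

81, 55, 43, 30 bp

SmaI sites (CCCGGG) start at positions 28, 83, 126.
SmaI cuts after base 3 of each site, so after positions 30, 85, 128.
Linear molecule, 3 cuts → 4 fragments:
  1–30 → 30 bp
  31–85 → 55 bp
  86–128 → 43 bp
  129–209 → 81 bp
Sorted largest to smallest: 81, 55, 43, 30 bp.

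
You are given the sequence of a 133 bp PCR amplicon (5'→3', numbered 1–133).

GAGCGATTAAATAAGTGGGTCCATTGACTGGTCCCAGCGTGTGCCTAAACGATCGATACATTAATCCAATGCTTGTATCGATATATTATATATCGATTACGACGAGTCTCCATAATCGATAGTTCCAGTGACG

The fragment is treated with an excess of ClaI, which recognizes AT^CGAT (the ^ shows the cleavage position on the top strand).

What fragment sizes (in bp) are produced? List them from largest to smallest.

53, 25, 23, 17, 15 bp

ClaI sites (ATCGAT) start at positions 52, 77, 92, 115.
ClaI cuts after base 2 of each site, so after positions 53, 78, 93, 116.
Linear molecule, 4 cuts → 5 fragments:
  1–53 → 53 bp
  54–78 → 25 bp
  79–93 → 15 bp
  94–116 → 23 bp
  117–133 → 17 bp
Sorted largest to smallest: 53, 25, 23, 17, 15 bp.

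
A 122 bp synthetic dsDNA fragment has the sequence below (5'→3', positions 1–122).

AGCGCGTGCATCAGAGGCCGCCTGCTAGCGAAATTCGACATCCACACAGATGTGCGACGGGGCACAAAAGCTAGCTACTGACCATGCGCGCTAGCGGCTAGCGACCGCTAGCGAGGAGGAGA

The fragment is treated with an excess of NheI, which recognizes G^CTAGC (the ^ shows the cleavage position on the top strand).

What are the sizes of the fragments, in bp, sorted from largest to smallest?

NheI sites (GCTAGC) start at positions 24, 70, 90, 97, 107.
NheI cuts after the first base of each site, so after positions 24, 70, 90, 97, 107.
Linear molecule, 5 cuts → 6 fragments:
  1–24 → 24 bp
  25–70 → 46 bp
  71–90 → 20 bp
  91–97 → 7 bp
  98–107 → 10 bp
  108–122 → 15 bp
Sorted largest to smallest: 46, 24, 20, 15, 10, 7 bp.

46, 24, 20, 15, 10, 7 bp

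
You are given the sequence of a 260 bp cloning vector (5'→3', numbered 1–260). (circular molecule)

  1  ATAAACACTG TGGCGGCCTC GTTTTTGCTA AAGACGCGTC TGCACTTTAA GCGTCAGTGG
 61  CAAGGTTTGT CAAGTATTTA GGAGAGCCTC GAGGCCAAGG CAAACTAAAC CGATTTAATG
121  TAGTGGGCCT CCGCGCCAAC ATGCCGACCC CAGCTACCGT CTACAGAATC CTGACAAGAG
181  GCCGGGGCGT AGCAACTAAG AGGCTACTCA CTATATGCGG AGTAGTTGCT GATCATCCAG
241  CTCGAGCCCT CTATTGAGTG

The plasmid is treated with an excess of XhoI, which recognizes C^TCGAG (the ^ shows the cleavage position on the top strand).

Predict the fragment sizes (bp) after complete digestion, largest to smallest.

XhoI sites (CTCGAG) start at positions 88, 241.
XhoI cuts after the first base of each site, so after positions 88, 241.
Circular molecule, 2 cuts → 2 fragments:
  89–241 → 153 bp
  242–260 then 1–88 → 19 + 88 = 107 bp
Sorted largest to smallest: 153, 107 bp.

153, 107 bp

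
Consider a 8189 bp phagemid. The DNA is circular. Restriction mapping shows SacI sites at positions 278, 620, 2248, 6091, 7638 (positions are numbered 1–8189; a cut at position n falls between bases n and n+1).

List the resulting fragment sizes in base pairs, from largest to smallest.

3843, 1628, 1547, 829, 342 bp

Circular molecule, 5 cuts → 5 fragments:
  620 − 278 = 342 bp
  2248 − 620 = 1628 bp
  6091 − 2248 = 3843 bp
  7638 − 6091 = 1547 bp
  wrap: 8189 − 7638 + 278 = 829 bp
Sorted largest to smallest: 3843, 1628, 1547, 829, 342 bp.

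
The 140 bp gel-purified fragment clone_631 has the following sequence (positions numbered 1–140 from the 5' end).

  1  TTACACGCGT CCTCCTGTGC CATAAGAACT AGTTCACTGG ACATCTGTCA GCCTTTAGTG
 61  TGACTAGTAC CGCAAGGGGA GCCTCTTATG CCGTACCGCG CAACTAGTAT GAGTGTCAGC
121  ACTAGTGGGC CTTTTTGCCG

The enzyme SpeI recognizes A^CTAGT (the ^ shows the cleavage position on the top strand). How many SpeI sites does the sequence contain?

4

ACTAGT occurs starting at positions 28, 63, 103, 121.
SpeI cuts at 4 sites.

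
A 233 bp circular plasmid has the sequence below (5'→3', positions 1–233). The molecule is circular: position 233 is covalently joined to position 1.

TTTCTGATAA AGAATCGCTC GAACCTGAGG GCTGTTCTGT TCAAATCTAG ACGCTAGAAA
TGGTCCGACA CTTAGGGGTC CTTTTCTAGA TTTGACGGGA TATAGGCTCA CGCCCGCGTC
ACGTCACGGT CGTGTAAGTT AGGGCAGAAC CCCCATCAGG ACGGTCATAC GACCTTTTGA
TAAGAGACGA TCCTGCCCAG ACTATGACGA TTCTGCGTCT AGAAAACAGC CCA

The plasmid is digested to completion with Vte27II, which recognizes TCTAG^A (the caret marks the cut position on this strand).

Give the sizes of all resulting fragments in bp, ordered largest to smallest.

133, 61, 39 bp

Vte27II sites (TCTAGA) start at positions 46, 85, 218.
Vte27II cuts after base 5 of each site (before the last base), so after positions 50, 89, 222.
Circular molecule, 3 cuts → 3 fragments:
  51–89 → 39 bp
  90–222 → 133 bp
  223–233 then 1–50 → 11 + 50 = 61 bp
Sorted largest to smallest: 133, 61, 39 bp.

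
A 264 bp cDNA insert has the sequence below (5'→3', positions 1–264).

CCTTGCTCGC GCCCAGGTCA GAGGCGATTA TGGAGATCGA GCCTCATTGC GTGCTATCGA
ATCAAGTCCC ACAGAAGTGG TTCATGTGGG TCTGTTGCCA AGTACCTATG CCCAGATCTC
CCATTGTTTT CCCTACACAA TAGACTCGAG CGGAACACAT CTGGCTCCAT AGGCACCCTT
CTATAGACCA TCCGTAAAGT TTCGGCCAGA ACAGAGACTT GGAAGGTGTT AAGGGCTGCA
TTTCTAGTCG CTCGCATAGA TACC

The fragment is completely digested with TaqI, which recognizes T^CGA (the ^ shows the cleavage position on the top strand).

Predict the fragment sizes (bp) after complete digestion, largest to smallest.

118, 89, 37, 20 bp

TaqI sites (TCGA) start at positions 37, 57, 146.
TaqI cuts after the first base of each site, so after positions 37, 57, 146.
Linear molecule, 3 cuts → 4 fragments:
  1–37 → 37 bp
  38–57 → 20 bp
  58–146 → 89 bp
  147–264 → 118 bp
Sorted largest to smallest: 118, 89, 37, 20 bp.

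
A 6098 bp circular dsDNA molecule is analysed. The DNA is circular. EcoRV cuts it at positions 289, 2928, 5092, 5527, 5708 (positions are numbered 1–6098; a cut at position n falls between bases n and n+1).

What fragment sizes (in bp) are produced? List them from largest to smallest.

2639, 2164, 679, 435, 181 bp

Circular molecule, 5 cuts → 5 fragments:
  2928 − 289 = 2639 bp
  5092 − 2928 = 2164 bp
  5527 − 5092 = 435 bp
  5708 − 5527 = 181 bp
  wrap: 6098 − 5708 + 289 = 679 bp
Sorted largest to smallest: 2639, 2164, 679, 435, 181 bp.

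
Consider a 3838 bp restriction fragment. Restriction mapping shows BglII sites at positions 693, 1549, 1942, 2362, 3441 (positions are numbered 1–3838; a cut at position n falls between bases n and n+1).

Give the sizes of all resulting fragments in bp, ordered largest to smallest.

1079, 856, 693, 420, 397, 393 bp

Linear molecule, 5 cuts → 6 fragments:
  693 − 0 = 693 bp
  1549 − 693 = 856 bp
  1942 − 1549 = 393 bp
  2362 − 1942 = 420 bp
  3441 − 2362 = 1079 bp
  3838 − 3441 = 397 bp
Sorted largest to smallest: 1079, 856, 693, 420, 397, 393 bp.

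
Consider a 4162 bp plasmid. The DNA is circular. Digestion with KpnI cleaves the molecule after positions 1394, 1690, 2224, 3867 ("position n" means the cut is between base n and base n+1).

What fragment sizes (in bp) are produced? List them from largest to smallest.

1689, 1643, 534, 296 bp

Circular molecule, 4 cuts → 4 fragments:
  1690 − 1394 = 296 bp
  2224 − 1690 = 534 bp
  3867 − 2224 = 1643 bp
  wrap: 4162 − 3867 + 1394 = 1689 bp
Sorted largest to smallest: 1689, 1643, 534, 296 bp.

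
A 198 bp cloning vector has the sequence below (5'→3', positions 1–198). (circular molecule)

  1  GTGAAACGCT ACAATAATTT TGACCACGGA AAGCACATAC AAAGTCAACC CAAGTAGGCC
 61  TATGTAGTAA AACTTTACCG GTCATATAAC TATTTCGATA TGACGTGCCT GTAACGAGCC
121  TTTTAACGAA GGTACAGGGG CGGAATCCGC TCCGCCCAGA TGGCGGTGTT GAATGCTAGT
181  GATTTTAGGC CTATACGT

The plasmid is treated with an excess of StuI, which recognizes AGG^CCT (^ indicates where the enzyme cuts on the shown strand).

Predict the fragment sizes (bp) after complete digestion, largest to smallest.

StuI sites (AGGCCT) start at positions 56, 187.
StuI cuts after base 3 of each site, so after positions 58, 189.
Circular molecule, 2 cuts → 2 fragments:
  59–189 → 131 bp
  190–198 then 1–58 → 9 + 58 = 67 bp
Sorted largest to smallest: 131, 67 bp.

131, 67 bp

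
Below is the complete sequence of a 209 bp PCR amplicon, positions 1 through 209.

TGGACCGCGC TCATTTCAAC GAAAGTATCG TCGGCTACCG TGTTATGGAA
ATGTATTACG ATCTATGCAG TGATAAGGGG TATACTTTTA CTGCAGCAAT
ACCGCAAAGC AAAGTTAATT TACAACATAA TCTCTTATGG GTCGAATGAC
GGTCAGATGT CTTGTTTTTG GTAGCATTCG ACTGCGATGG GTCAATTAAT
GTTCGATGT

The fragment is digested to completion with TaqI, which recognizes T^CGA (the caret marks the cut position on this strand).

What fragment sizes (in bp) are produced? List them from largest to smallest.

TaqI sites (TCGA) start at positions 142, 178, 203.
TaqI cuts after the first base of each site, so after positions 142, 178, 203.
Linear molecule, 3 cuts → 4 fragments:
  1–142 → 142 bp
  143–178 → 36 bp
  179–203 → 25 bp
  204–209 → 6 bp
Sorted largest to smallest: 142, 36, 25, 6 bp.

142, 36, 25, 6 bp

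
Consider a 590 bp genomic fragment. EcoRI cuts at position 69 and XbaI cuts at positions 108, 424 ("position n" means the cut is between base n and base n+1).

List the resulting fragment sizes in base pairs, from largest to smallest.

Combined cut positions (sorted): 69, 108, 424.
Linear molecule, 3 cuts → 4 fragments:
  69 − 0 = 69 bp
  108 − 69 = 39 bp
  424 − 108 = 316 bp
  590 − 424 = 166 bp
Sorted largest to smallest: 316, 166, 69, 39 bp.

316, 166, 69, 39 bp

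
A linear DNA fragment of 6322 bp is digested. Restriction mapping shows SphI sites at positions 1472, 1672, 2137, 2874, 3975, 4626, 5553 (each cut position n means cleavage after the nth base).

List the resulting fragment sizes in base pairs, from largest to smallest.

1472, 1101, 927, 769, 737, 651, 465, 200 bp

Linear molecule, 7 cuts → 8 fragments:
  1472 − 0 = 1472 bp
  1672 − 1472 = 200 bp
  2137 − 1672 = 465 bp
  2874 − 2137 = 737 bp
  3975 − 2874 = 1101 bp
  4626 − 3975 = 651 bp
  5553 − 4626 = 927 bp
  6322 − 5553 = 769 bp
Sorted largest to smallest: 1472, 1101, 927, 769, 737, 651, 465, 200 bp.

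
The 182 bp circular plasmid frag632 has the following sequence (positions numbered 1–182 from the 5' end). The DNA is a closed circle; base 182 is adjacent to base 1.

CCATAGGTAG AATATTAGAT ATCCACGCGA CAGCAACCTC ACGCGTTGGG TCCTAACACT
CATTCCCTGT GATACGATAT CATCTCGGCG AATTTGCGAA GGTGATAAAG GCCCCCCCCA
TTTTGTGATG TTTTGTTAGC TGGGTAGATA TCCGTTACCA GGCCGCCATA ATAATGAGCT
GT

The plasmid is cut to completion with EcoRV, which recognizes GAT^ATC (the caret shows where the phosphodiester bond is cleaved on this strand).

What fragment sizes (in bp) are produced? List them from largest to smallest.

71, 58, 53 bp

EcoRV sites (GATATC) start at positions 18, 76, 147.
EcoRV cuts after base 3 of each site, so after positions 20, 78, 149.
Circular molecule, 3 cuts → 3 fragments:
  21–78 → 58 bp
  79–149 → 71 bp
  150–182 then 1–20 → 33 + 20 = 53 bp
Sorted largest to smallest: 71, 58, 53 bp.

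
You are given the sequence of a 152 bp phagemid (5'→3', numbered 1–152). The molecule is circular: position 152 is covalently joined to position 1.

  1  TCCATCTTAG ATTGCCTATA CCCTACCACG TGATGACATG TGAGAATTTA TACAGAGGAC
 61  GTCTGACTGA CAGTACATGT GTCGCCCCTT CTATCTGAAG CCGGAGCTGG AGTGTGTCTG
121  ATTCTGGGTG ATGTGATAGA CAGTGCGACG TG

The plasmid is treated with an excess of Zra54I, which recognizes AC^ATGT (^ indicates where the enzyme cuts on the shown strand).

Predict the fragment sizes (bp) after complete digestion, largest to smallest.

Zra54I sites (ACATGT) start at positions 36, 75.
Zra54I cuts after base 2 of each site, so after positions 37, 76.
Circular molecule, 2 cuts → 2 fragments:
  38–76 → 39 bp
  77–152 then 1–37 → 76 + 37 = 113 bp
Sorted largest to smallest: 113, 39 bp.

113, 39 bp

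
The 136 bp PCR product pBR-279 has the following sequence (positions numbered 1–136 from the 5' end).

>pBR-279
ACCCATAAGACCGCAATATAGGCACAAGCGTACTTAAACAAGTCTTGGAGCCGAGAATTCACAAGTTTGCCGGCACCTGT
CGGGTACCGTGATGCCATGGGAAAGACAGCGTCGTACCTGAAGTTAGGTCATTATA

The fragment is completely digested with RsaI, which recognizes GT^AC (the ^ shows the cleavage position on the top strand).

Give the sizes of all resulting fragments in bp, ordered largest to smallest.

RsaI sites (GTAC) start at positions 30, 84, 114.
RsaI cuts after base 2 of each site, so after positions 31, 85, 115.
Linear molecule, 3 cuts → 4 fragments:
  1–31 → 31 bp
  32–85 → 54 bp
  86–115 → 30 bp
  116–136 → 21 bp
Sorted largest to smallest: 54, 31, 30, 21 bp.

54, 31, 30, 21 bp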